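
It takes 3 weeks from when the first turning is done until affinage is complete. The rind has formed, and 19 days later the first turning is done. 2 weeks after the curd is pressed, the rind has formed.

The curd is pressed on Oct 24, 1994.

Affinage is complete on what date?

The curd is pressed: Oct 24, 1994.
The rind has formed: Oct 24, 1994 + 2 weeks = Nov 7, 1994.
The first turning is done: Nov 7, 1994 + 19 days = Nov 26, 1994.
Affinage is complete: Nov 26, 1994 + 3 weeks = Dec 17, 1994.

Dec 17, 1994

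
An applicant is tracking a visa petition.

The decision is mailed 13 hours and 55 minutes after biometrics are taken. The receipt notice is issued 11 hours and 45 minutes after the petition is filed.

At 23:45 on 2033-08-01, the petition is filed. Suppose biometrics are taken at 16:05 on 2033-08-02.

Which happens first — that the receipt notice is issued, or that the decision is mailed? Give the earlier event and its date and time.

The petition is filed: 23:45 Aug 1, 2033.
The receipt notice is issued: 23:45 Aug 1, 2033 + 11h45m = 11:30 Aug 2, 2033.
Biometrics are taken: 16:05 Aug 2, 2033.
The decision is mailed: 16:05 Aug 2, 2033 + 13h55m = 06:00 Aug 3, 2033.
Comparing: the receipt notice is issued at 11:30 Aug 2, 2033 vs the decision is mailed at 06:00 Aug 3, 2033. Earlier: the receipt notice is issued.

The receipt notice is issued — 11:30 on 2033-08-02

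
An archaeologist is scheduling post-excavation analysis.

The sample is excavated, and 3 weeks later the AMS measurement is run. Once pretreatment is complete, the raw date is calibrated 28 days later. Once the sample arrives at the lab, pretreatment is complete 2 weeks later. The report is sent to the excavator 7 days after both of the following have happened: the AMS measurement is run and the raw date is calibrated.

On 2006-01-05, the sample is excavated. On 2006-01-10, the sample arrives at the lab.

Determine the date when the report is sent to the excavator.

The sample is excavated: Jan 5, 2006.
The AMS measurement is run: Jan 5, 2006 + 3 weeks = Jan 26, 2006.
The sample arrives at the lab: Jan 10, 2006.
Pretreatment is complete: Jan 10, 2006 + 2 weeks = Jan 24, 2006.
The raw date is calibrated: Jan 24, 2006 + 28 days = Feb 21, 2006.
Both prerequisites met — the AMS measurement is run (Jan 26, 2006), the raw date is calibrated (Feb 21, 2006); the later is Feb 21, 2006.
The report is sent to the excavator: Feb 21, 2006 + 7 days = Feb 28, 2006.

2006-02-28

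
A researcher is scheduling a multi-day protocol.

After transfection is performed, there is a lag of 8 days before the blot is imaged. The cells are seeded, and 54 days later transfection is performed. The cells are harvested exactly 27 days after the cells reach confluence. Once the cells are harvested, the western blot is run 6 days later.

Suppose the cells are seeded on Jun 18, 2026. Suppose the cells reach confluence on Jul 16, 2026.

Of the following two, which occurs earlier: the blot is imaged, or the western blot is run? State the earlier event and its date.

The cells are seeded: Jun 18, 2026.
Transfection is performed: Jun 18, 2026 + 54 days = Aug 11, 2026.
The blot is imaged: Aug 11, 2026 + 8 days = Aug 19, 2026.
The cells reach confluence: Jul 16, 2026.
The cells are harvested: Jul 16, 2026 + 27 days = Aug 12, 2026.
The western blot is run: Aug 12, 2026 + 6 days = Aug 18, 2026.
Comparing: the blot is imaged on Aug 19, 2026 vs the western blot is run on Aug 18, 2026. Earlier: the western blot is run.

The western blot is run — Aug 18, 2026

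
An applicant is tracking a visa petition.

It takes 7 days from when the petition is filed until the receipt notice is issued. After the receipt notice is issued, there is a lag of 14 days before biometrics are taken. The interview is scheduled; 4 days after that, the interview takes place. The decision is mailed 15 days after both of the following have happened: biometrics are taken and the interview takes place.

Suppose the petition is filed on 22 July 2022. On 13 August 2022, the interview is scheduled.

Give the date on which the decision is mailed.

The petition is filed: Jul 22, 2022.
The receipt notice is issued: Jul 22, 2022 + 7 days = Jul 29, 2022.
Biometrics are taken: Jul 29, 2022 + 14 days = Aug 12, 2022.
The interview is scheduled: Aug 13, 2022.
The interview takes place: Aug 13, 2022 + 4 days = Aug 17, 2022.
Both prerequisites met — biometrics are taken (Aug 12, 2022), the interview takes place (Aug 17, 2022); the later is Aug 17, 2022.
The decision is mailed: Aug 17, 2022 + 15 days = Sep 1, 2022.

1 September 2022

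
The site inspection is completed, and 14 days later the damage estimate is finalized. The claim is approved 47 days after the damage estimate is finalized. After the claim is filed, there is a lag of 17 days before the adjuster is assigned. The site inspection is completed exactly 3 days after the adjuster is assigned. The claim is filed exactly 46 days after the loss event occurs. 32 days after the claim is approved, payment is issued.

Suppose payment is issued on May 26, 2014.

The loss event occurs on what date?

Dec 18, 2013

Payment is issued: May 26, 2014.
The claim is approved: May 26, 2014 − 32 days = Apr 24, 2014.
The damage estimate is finalized: Apr 24, 2014 − 47 days = Mar 8, 2014.
The site inspection is completed: Mar 8, 2014 − 14 days = Feb 22, 2014.
The adjuster is assigned: Feb 22, 2014 − 3 days = Feb 19, 2014.
The claim is filed: Feb 19, 2014 − 17 days = Feb 2, 2014.
The loss event occurs: Feb 2, 2014 − 46 days = Dec 18, 2013.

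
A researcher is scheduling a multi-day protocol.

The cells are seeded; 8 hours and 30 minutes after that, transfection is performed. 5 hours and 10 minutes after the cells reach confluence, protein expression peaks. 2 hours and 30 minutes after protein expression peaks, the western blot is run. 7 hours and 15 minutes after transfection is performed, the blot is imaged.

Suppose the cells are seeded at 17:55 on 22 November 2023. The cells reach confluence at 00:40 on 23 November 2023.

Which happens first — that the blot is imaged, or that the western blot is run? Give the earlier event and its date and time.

The western blot is run — 08:20 on 23 November 2023

The cells are seeded: 17:55 Nov 22, 2023.
Transfection is performed: 17:55 Nov 22, 2023 + 8h30m = 02:25 Nov 23, 2023.
The blot is imaged: 02:25 Nov 23, 2023 + 7h15m = 09:40 Nov 23, 2023.
The cells reach confluence: 00:40 Nov 23, 2023.
Protein expression peaks: 00:40 Nov 23, 2023 + 5h10m = 05:50 Nov 23, 2023.
The western blot is run: 05:50 Nov 23, 2023 + 2h30m = 08:20 Nov 23, 2023.
Comparing: the blot is imaged at 09:40 Nov 23, 2023 vs the western blot is run at 08:20 Nov 23, 2023. Earlier: the western blot is run.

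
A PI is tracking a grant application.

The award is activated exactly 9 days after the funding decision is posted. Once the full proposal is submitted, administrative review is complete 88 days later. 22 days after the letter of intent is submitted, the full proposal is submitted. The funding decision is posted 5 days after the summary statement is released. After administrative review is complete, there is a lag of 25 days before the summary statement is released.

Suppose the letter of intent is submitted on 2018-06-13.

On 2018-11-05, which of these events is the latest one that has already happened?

The letter of intent is submitted: Jun 13, 2018.
The full proposal is submitted: Jun 13, 2018 + 22 days = Jul 5, 2018.
Administrative review is complete: Jul 5, 2018 + 88 days = Oct 1, 2018.
The summary statement is released: Oct 1, 2018 + 25 days = Oct 26, 2018.
The funding decision is posted: Oct 26, 2018 + 5 days = Oct 31, 2018.
The award is activated: Oct 31, 2018 + 9 days = Nov 9, 2018.
Nov 5, 2018 falls between when the funding decision is posted (Oct 31, 2018) and when the award is activated (Nov 9, 2018).

The funding decision is posted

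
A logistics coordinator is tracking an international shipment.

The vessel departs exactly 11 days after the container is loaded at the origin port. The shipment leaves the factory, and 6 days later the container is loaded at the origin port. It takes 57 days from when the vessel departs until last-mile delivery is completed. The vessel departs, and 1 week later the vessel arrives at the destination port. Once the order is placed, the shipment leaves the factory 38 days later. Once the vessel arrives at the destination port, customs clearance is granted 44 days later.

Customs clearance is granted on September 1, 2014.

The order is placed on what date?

May 18, 2014

Customs clearance is granted: Sep 1, 2014.
The vessel arrives at the destination port: Sep 1, 2014 − 44 days = Jul 19, 2014.
The vessel departs: Jul 19, 2014 − 1 week = Jul 12, 2014.
The container is loaded at the origin port: Jul 12, 2014 − 11 days = Jul 1, 2014.
The shipment leaves the factory: Jul 1, 2014 − 6 days = Jun 25, 2014.
The order is placed: Jun 25, 2014 − 38 days = May 18, 2014.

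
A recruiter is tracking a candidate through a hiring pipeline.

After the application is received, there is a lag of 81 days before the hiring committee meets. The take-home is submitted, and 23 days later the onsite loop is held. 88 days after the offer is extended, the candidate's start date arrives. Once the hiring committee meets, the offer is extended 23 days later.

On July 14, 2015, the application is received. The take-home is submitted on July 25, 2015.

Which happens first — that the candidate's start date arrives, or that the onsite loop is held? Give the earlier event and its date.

The onsite loop is held — August 17, 2015

The application is received: Jul 14, 2015.
The hiring committee meets: Jul 14, 2015 + 81 days = Oct 3, 2015.
The offer is extended: Oct 3, 2015 + 23 days = Oct 26, 2015.
The candidate's start date arrives: Oct 26, 2015 + 88 days = Jan 22, 2016.
The take-home is submitted: Jul 25, 2015.
The onsite loop is held: Jul 25, 2015 + 23 days = Aug 17, 2015.
Comparing: the candidate's start date arrives on Jan 22, 2016 vs the onsite loop is held on Aug 17, 2015. Earlier: the onsite loop is held.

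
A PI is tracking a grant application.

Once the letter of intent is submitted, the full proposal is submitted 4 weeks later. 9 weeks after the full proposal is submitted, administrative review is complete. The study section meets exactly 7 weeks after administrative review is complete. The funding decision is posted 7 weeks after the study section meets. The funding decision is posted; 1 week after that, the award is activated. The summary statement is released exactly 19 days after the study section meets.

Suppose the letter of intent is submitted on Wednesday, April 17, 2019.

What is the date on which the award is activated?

Wednesday, October 30, 2019

The letter of intent is submitted: Apr 17, 2019.
The full proposal is submitted: Apr 17, 2019 + 4 weeks = May 15, 2019.
Administrative review is complete: May 15, 2019 + 9 weeks = Jul 17, 2019.
The study section meets: Jul 17, 2019 + 7 weeks = Sep 4, 2019.
The funding decision is posted: Sep 4, 2019 + 7 weeks = Oct 23, 2019.
The award is activated: Oct 23, 2019 + 1 week = Oct 30, 2019.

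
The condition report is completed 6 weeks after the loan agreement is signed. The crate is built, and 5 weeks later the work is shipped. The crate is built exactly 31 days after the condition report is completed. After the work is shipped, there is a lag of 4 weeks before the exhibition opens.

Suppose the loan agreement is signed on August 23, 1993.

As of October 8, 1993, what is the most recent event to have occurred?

The condition report is completed

The loan agreement is signed: Aug 23, 1993.
The condition report is completed: Aug 23, 1993 + 6 weeks = Oct 4, 1993.
The crate is built: Oct 4, 1993 + 31 days = Nov 4, 1993.
The work is shipped: Nov 4, 1993 + 5 weeks = Dec 9, 1993.
The exhibition opens: Dec 9, 1993 + 4 weeks = Jan 6, 1994.
Oct 8, 1993 falls between when the condition report is completed (Oct 4, 1993) and when the crate is built (Nov 4, 1993).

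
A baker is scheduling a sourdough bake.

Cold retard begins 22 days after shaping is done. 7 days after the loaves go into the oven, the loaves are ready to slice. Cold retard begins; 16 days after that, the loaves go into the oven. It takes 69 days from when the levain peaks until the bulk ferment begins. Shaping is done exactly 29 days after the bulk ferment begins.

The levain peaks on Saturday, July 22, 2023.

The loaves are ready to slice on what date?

Tuesday, December 12, 2023

The levain peaks: Jul 22, 2023.
The bulk ferment begins: Jul 22, 2023 + 69 days = Sep 29, 2023.
Shaping is done: Sep 29, 2023 + 29 days = Oct 28, 2023.
Cold retard begins: Oct 28, 2023 + 22 days = Nov 19, 2023.
The loaves go into the oven: Nov 19, 2023 + 16 days = Dec 5, 2023.
The loaves are ready to slice: Dec 5, 2023 + 7 days = Dec 12, 2023.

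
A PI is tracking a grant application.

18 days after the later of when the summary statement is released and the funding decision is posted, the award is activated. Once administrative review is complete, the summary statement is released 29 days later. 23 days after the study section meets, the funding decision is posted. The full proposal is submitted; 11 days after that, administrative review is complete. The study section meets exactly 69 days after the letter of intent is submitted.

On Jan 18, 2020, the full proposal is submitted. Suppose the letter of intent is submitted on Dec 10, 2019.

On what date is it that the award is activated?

Mar 29, 2020

The full proposal is submitted: Jan 18, 2020.
Administrative review is complete: Jan 18, 2020 + 11 days = Jan 29, 2020.
The summary statement is released: Jan 29, 2020 + 29 days = Feb 27, 2020.
The letter of intent is submitted: Dec 10, 2019.
The study section meets: Dec 10, 2019 + 69 days = Feb 17, 2020.
The funding decision is posted: Feb 17, 2020 + 23 days = Mar 11, 2020.
Both prerequisites met — the summary statement is released (Feb 27, 2020), the funding decision is posted (Mar 11, 2020); the later is Mar 11, 2020.
The award is activated: Mar 11, 2020 + 18 days = Mar 29, 2020.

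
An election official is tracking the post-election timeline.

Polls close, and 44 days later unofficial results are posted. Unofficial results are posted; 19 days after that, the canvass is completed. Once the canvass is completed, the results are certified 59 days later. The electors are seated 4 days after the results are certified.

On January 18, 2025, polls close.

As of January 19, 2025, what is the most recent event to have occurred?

Polls close: Jan 18, 2025.
Unofficial results are posted: Jan 18, 2025 + 44 days = Mar 3, 2025.
The canvass is completed: Mar 3, 2025 + 19 days = Mar 22, 2025.
The results are certified: Mar 22, 2025 + 59 days = May 20, 2025.
The electors are seated: May 20, 2025 + 4 days = May 24, 2025.
Jan 19, 2025 falls between when polls close (Jan 18, 2025) and when unofficial results are posted (Mar 3, 2025).

Polls close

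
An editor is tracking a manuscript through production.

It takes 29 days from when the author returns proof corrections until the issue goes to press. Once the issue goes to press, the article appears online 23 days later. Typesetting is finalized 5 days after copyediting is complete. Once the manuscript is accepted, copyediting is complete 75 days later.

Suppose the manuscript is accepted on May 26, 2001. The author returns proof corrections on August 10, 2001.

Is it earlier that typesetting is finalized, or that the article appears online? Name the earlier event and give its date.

The manuscript is accepted: May 26, 2001.
Copyediting is complete: May 26, 2001 + 75 days = Aug 9, 2001.
Typesetting is finalized: Aug 9, 2001 + 5 days = Aug 14, 2001.
The author returns proof corrections: Aug 10, 2001.
The issue goes to press: Aug 10, 2001 + 29 days = Sep 8, 2001.
The article appears online: Sep 8, 2001 + 23 days = Oct 1, 2001.
Comparing: typesetting is finalized on Aug 14, 2001 vs the article appears online on Oct 1, 2001. Earlier: typesetting is finalized.

Typesetting is finalized — August 14, 2001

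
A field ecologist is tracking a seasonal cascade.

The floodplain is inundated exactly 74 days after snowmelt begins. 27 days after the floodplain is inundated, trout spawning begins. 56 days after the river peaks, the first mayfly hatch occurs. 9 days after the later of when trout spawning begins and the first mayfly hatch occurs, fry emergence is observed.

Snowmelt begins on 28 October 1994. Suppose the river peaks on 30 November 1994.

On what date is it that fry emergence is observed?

15 February 1995

Snowmelt begins: Oct 28, 1994.
The floodplain is inundated: Oct 28, 1994 + 74 days = Jan 10, 1995.
Trout spawning begins: Jan 10, 1995 + 27 days = Feb 6, 1995.
The river peaks: Nov 30, 1994.
The first mayfly hatch occurs: Nov 30, 1994 + 56 days = Jan 25, 1995.
Both prerequisites met — trout spawning begins (Feb 6, 1995), the first mayfly hatch occurs (Jan 25, 1995); the later is Feb 6, 1995.
Fry emergence is observed: Feb 6, 1995 + 9 days = Feb 15, 1995.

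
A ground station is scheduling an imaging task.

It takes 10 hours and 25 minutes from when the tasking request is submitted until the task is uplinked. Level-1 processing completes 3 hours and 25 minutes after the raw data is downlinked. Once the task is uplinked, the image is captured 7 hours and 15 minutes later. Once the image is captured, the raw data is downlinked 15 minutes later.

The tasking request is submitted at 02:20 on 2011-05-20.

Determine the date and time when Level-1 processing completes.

23:40 on 2011-05-20

The tasking request is submitted: 02:20 May 20, 2011.
The task is uplinked: 02:20 May 20, 2011 + 10h25m = 12:45 May 20, 2011.
The image is captured: 12:45 May 20, 2011 + 7h15m = 20:00 May 20, 2011.
The raw data is downlinked: 20:00 May 20, 2011 + 15m = 20:15 May 20, 2011.
Level-1 processing completes: 20:15 May 20, 2011 + 3h25m = 23:40 May 20, 2011.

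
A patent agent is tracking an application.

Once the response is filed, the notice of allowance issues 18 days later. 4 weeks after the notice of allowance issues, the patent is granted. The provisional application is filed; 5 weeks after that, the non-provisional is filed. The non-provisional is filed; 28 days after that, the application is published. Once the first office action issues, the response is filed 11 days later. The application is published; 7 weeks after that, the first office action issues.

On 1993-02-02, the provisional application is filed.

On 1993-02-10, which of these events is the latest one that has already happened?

The provisional application is filed

The provisional application is filed: Feb 2, 1993.
The non-provisional is filed: Feb 2, 1993 + 5 weeks = Mar 9, 1993.
The application is published: Mar 9, 1993 + 28 days = Apr 6, 1993.
The first office action issues: Apr 6, 1993 + 7 weeks = May 25, 1993.
The response is filed: May 25, 1993 + 11 days = Jun 5, 1993.
The notice of allowance issues: Jun 5, 1993 + 18 days = Jun 23, 1993.
The patent is granted: Jun 23, 1993 + 4 weeks = Jul 21, 1993.
Feb 10, 1993 falls between when the provisional application is filed (Feb 2, 1993) and when the non-provisional is filed (Mar 9, 1993).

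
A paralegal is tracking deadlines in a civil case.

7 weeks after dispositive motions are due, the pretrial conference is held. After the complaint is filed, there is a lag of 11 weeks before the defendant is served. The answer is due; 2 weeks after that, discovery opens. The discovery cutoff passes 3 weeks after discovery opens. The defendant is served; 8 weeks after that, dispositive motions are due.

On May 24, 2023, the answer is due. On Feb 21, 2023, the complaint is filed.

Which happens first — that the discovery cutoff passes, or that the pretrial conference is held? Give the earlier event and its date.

The answer is due: May 24, 2023.
Discovery opens: May 24, 2023 + 2 weeks = Jun 7, 2023.
The discovery cutoff passes: Jun 7, 2023 + 3 weeks = Jun 28, 2023.
The complaint is filed: Feb 21, 2023.
The defendant is served: Feb 21, 2023 + 11 weeks = May 9, 2023.
Dispositive motions are due: May 9, 2023 + 8 weeks = Jul 4, 2023.
The pretrial conference is held: Jul 4, 2023 + 7 weeks = Aug 22, 2023.
Comparing: the discovery cutoff passes on Jun 28, 2023 vs the pretrial conference is held on Aug 22, 2023. Earlier: the discovery cutoff passes.

The discovery cutoff passes — Jun 28, 2023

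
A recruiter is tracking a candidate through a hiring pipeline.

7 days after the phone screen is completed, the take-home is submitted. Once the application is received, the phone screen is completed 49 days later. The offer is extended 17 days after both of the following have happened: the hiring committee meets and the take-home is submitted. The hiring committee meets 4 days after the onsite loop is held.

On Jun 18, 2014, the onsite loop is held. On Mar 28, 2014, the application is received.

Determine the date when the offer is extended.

The onsite loop is held: Jun 18, 2014.
The hiring committee meets: Jun 18, 2014 + 4 days = Jun 22, 2014.
The application is received: Mar 28, 2014.
The phone screen is completed: Mar 28, 2014 + 49 days = May 16, 2014.
The take-home is submitted: May 16, 2014 + 7 days = May 23, 2014.
Both prerequisites met — the hiring committee meets (Jun 22, 2014), the take-home is submitted (May 23, 2014); the later is Jun 22, 2014.
The offer is extended: Jun 22, 2014 + 17 days = Jul 9, 2014.

Jul 9, 2014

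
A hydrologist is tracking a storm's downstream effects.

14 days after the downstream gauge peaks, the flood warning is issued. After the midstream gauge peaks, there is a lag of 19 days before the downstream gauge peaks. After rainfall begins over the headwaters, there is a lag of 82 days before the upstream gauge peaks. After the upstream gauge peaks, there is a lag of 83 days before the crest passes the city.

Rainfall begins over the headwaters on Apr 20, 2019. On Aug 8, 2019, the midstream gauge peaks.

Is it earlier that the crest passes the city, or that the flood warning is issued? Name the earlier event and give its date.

The flood warning is issued — Sep 10, 2019

Rainfall begins over the headwaters: Apr 20, 2019.
The upstream gauge peaks: Apr 20, 2019 + 82 days = Jul 11, 2019.
The crest passes the city: Jul 11, 2019 + 83 days = Oct 2, 2019.
The midstream gauge peaks: Aug 8, 2019.
The downstream gauge peaks: Aug 8, 2019 + 19 days = Aug 27, 2019.
The flood warning is issued: Aug 27, 2019 + 14 days = Sep 10, 2019.
Comparing: the crest passes the city on Oct 2, 2019 vs the flood warning is issued on Sep 10, 2019. Earlier: the flood warning is issued.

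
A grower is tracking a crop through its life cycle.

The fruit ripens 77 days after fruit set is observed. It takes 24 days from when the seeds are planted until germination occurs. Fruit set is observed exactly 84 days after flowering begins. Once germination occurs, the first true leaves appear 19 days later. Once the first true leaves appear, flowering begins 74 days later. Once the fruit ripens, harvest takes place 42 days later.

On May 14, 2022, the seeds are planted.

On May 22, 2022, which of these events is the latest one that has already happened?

The seeds are planted

The seeds are planted: May 14, 2022.
Germination occurs: May 14, 2022 + 24 days = Jun 7, 2022.
The first true leaves appear: Jun 7, 2022 + 19 days = Jun 26, 2022.
Flowering begins: Jun 26, 2022 + 74 days = Sep 8, 2022.
Fruit set is observed: Sep 8, 2022 + 84 days = Dec 1, 2022.
The fruit ripens: Dec 1, 2022 + 77 days = Feb 16, 2023.
Harvest takes place: Feb 16, 2023 + 42 days = Mar 30, 2023.
May 22, 2022 falls between when the seeds are planted (May 14, 2022) and when germination occurs (Jun 7, 2022).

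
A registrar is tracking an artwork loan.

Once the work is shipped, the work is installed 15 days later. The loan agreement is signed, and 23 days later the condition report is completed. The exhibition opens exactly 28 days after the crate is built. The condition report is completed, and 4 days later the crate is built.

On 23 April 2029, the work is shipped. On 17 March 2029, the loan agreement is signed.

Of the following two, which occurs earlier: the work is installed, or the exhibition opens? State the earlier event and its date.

The work is installed — 8 May 2029

The work is shipped: Apr 23, 2029.
The work is installed: Apr 23, 2029 + 15 days = May 8, 2029.
The loan agreement is signed: Mar 17, 2029.
The condition report is completed: Mar 17, 2029 + 23 days = Apr 9, 2029.
The crate is built: Apr 9, 2029 + 4 days = Apr 13, 2029.
The exhibition opens: Apr 13, 2029 + 28 days = May 11, 2029.
Comparing: the work is installed on May 8, 2029 vs the exhibition opens on May 11, 2029. Earlier: the work is installed.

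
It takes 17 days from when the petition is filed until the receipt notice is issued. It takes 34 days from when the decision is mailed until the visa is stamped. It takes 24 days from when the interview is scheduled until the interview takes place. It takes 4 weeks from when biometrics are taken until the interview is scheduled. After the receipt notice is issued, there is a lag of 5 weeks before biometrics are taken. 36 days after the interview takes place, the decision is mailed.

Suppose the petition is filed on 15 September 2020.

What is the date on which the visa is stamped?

8 March 2021

The petition is filed: Sep 15, 2020.
The receipt notice is issued: Sep 15, 2020 + 17 days = Oct 2, 2020.
Biometrics are taken: Oct 2, 2020 + 5 weeks = Nov 6, 2020.
The interview is scheduled: Nov 6, 2020 + 4 weeks = Dec 4, 2020.
The interview takes place: Dec 4, 2020 + 24 days = Dec 28, 2020.
The decision is mailed: Dec 28, 2020 + 36 days = Feb 2, 2021.
The visa is stamped: Feb 2, 2021 + 34 days = Mar 8, 2021.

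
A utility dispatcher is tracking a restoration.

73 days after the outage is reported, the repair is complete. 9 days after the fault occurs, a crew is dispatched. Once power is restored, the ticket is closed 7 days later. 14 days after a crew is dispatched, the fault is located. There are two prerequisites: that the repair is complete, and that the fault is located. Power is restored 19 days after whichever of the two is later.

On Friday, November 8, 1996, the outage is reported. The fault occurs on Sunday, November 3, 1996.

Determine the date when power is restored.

The outage is reported: Nov 8, 1996.
The repair is complete: Nov 8, 1996 + 73 days = Jan 20, 1997.
The fault occurs: Nov 3, 1996.
A crew is dispatched: Nov 3, 1996 + 9 days = Nov 12, 1996.
The fault is located: Nov 12, 1996 + 14 days = Nov 26, 1996.
Both prerequisites met — the repair is complete (Jan 20, 1997), the fault is located (Nov 26, 1996); the later is Jan 20, 1997.
Power is restored: Jan 20, 1997 + 19 days = Feb 8, 1997.

Saturday, February 8, 1997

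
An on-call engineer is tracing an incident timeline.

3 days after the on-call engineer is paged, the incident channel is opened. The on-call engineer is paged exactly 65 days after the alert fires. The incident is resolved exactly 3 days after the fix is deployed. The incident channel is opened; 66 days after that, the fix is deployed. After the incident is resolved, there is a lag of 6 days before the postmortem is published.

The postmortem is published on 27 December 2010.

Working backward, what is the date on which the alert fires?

6 August 2010

The postmortem is published: Dec 27, 2010.
The incident is resolved: Dec 27, 2010 − 6 days = Dec 21, 2010.
The fix is deployed: Dec 21, 2010 − 3 days = Dec 18, 2010.
The incident channel is opened: Dec 18, 2010 − 66 days = Oct 13, 2010.
The on-call engineer is paged: Oct 13, 2010 − 3 days = Oct 10, 2010.
The alert fires: Oct 10, 2010 − 65 days = Aug 6, 2010.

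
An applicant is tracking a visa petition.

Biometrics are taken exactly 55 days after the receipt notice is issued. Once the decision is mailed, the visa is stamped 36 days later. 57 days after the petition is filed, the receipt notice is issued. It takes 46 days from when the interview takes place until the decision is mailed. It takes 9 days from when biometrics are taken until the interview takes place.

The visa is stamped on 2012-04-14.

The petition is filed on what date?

The visa is stamped: Apr 14, 2012.
The decision is mailed: Apr 14, 2012 − 36 days = Mar 9, 2012.
The interview takes place: Mar 9, 2012 − 46 days = Jan 23, 2012.
Biometrics are taken: Jan 23, 2012 − 9 days = Jan 14, 2012.
The receipt notice is issued: Jan 14, 2012 − 55 days = Nov 20, 2011.
The petition is filed: Nov 20, 2011 − 57 days = Sep 24, 2011.

2011-09-24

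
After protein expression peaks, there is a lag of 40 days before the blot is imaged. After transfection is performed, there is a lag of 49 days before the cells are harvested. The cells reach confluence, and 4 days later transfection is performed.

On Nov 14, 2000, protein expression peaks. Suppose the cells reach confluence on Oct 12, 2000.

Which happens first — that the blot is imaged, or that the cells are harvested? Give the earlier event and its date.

The cells are harvested — Dec 4, 2000

Protein expression peaks: Nov 14, 2000.
The blot is imaged: Nov 14, 2000 + 40 days = Dec 24, 2000.
The cells reach confluence: Oct 12, 2000.
Transfection is performed: Oct 12, 2000 + 4 days = Oct 16, 2000.
The cells are harvested: Oct 16, 2000 + 49 days = Dec 4, 2000.
Comparing: the blot is imaged on Dec 24, 2000 vs the cells are harvested on Dec 4, 2000. Earlier: the cells are harvested.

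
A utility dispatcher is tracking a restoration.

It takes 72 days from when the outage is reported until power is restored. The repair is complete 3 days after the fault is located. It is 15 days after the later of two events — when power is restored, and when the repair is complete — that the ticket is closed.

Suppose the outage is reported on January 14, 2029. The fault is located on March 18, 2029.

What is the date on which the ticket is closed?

The outage is reported: Jan 14, 2029.
Power is restored: Jan 14, 2029 + 72 days = Mar 27, 2029.
The fault is located: Mar 18, 2029.
The repair is complete: Mar 18, 2029 + 3 days = Mar 21, 2029.
Both prerequisites met — power is restored (Mar 27, 2029), the repair is complete (Mar 21, 2029); the later is Mar 27, 2029.
The ticket is closed: Mar 27, 2029 + 15 days = Apr 11, 2029.

April 11, 2029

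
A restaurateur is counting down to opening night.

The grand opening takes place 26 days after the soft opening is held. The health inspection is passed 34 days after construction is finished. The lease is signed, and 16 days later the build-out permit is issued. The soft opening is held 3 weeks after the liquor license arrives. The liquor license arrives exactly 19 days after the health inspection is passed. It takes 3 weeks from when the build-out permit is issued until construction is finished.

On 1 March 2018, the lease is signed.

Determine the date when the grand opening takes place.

The lease is signed: Mar 1, 2018.
The build-out permit is issued: Mar 1, 2018 + 16 days = Mar 17, 2018.
Construction is finished: Mar 17, 2018 + 3 weeks = Apr 7, 2018.
The health inspection is passed: Apr 7, 2018 + 34 days = May 11, 2018.
The liquor license arrives: May 11, 2018 + 19 days = May 30, 2018.
The soft opening is held: May 30, 2018 + 3 weeks = Jun 20, 2018.
The grand opening takes place: Jun 20, 2018 + 26 days = Jul 16, 2018.

16 July 2018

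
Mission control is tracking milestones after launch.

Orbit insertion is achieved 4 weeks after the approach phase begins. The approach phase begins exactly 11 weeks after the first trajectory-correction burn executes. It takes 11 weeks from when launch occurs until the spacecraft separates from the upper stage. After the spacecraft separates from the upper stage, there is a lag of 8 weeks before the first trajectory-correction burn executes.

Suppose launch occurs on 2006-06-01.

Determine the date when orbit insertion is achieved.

Launch occurs: Jun 1, 2006.
The spacecraft separates from the upper stage: Jun 1, 2006 + 11 weeks = Aug 17, 2006.
The first trajectory-correction burn executes: Aug 17, 2006 + 8 weeks = Oct 12, 2006.
The approach phase begins: Oct 12, 2006 + 11 weeks = Dec 28, 2006.
Orbit insertion is achieved: Dec 28, 2006 + 4 weeks = Jan 25, 2007.

2007-01-25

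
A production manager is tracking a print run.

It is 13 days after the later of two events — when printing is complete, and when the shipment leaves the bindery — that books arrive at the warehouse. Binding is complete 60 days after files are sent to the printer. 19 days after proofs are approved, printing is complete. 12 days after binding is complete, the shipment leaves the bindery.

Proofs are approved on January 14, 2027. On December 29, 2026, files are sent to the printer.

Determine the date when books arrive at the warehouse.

Proofs are approved: Jan 14, 2027.
Printing is complete: Jan 14, 2027 + 19 days = Feb 2, 2027.
Files are sent to the printer: Dec 29, 2026.
Binding is complete: Dec 29, 2026 + 60 days = Feb 27, 2027.
The shipment leaves the bindery: Feb 27, 2027 + 12 days = Mar 11, 2027.
Both prerequisites met — printing is complete (Feb 2, 2027), the shipment leaves the bindery (Mar 11, 2027); the later is Mar 11, 2027.
Books arrive at the warehouse: Mar 11, 2027 + 13 days = Mar 24, 2027.

March 24, 2027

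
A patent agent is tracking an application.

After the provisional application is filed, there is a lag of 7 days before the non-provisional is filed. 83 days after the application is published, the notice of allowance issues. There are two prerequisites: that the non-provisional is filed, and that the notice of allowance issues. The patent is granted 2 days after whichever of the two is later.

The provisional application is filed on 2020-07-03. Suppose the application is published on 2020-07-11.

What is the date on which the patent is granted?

The provisional application is filed: Jul 3, 2020.
The non-provisional is filed: Jul 3, 2020 + 7 days = Jul 10, 2020.
The application is published: Jul 11, 2020.
The notice of allowance issues: Jul 11, 2020 + 83 days = Oct 2, 2020.
Both prerequisites met — the non-provisional is filed (Jul 10, 2020), the notice of allowance issues (Oct 2, 2020); the later is Oct 2, 2020.
The patent is granted: Oct 2, 2020 + 2 days = Oct 4, 2020.

2020-10-04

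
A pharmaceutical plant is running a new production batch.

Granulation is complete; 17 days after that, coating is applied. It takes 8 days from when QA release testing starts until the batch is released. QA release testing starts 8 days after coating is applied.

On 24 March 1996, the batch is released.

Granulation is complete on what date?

The batch is released: Mar 24, 1996.
QA release testing starts: Mar 24, 1996 − 8 days = Mar 16, 1996.
Coating is applied: Mar 16, 1996 − 8 days = Mar 8, 1996.
Granulation is complete: Mar 8, 1996 − 17 days = Feb 20, 1996.

20 February 1996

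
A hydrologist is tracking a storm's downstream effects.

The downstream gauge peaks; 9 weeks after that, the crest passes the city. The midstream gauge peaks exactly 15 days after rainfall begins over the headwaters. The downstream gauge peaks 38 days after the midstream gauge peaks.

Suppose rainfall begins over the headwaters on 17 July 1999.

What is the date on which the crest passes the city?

10 November 1999

Rainfall begins over the headwaters: Jul 17, 1999.
The midstream gauge peaks: Jul 17, 1999 + 15 days = Aug 1, 1999.
The downstream gauge peaks: Aug 1, 1999 + 38 days = Sep 8, 1999.
The crest passes the city: Sep 8, 1999 + 9 weeks = Nov 10, 1999.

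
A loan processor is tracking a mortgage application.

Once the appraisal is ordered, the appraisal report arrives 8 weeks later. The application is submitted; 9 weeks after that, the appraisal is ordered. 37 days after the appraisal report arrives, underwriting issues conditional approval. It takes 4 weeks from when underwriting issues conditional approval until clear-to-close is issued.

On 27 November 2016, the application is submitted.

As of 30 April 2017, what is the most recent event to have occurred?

The application is submitted: Nov 27, 2016.
The appraisal is ordered: Nov 27, 2016 + 9 weeks = Jan 29, 2017.
The appraisal report arrives: Jan 29, 2017 + 8 weeks = Mar 26, 2017.
Underwriting issues conditional approval: Mar 26, 2017 + 37 days = May 2, 2017.
Clear-to-close is issued: May 2, 2017 + 4 weeks = May 30, 2017.
Apr 30, 2017 falls between when the appraisal report arrives (Mar 26, 2017) and when underwriting issues conditional approval (May 2, 2017).

The appraisal report arrives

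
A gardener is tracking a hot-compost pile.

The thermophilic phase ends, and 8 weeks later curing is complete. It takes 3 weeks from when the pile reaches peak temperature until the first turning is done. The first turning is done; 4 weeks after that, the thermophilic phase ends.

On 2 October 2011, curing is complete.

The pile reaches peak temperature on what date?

Curing is complete: Oct 2, 2011.
The thermophilic phase ends: Oct 2, 2011 − 8 weeks = Aug 7, 2011.
The first turning is done: Aug 7, 2011 − 4 weeks = Jul 10, 2011.
The pile reaches peak temperature: Jul 10, 2011 − 3 weeks = Jun 19, 2011.

19 June 2011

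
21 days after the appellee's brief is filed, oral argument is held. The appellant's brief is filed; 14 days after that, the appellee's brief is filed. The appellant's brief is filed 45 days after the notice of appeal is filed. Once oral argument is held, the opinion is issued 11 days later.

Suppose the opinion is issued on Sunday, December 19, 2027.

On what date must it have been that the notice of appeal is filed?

Sunday, September 19, 2027

The opinion is issued: Dec 19, 2027.
Oral argument is held: Dec 19, 2027 − 11 days = Dec 8, 2027.
The appellee's brief is filed: Dec 8, 2027 − 21 days = Nov 17, 2027.
The appellant's brief is filed: Nov 17, 2027 − 14 days = Nov 3, 2027.
The notice of appeal is filed: Nov 3, 2027 − 45 days = Sep 19, 2027.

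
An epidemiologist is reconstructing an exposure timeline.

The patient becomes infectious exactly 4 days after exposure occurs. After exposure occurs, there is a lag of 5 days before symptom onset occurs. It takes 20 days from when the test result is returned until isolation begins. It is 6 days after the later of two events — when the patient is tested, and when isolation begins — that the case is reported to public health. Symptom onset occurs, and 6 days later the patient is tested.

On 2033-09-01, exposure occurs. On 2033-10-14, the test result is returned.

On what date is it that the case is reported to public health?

2033-11-09

Exposure occurs: Sep 1, 2033.
Symptom onset occurs: Sep 1, 2033 + 5 days = Sep 6, 2033.
The patient is tested: Sep 6, 2033 + 6 days = Sep 12, 2033.
The test result is returned: Oct 14, 2033.
Isolation begins: Oct 14, 2033 + 20 days = Nov 3, 2033.
Both prerequisites met — the patient is tested (Sep 12, 2033), isolation begins (Nov 3, 2033); the later is Nov 3, 2033.
The case is reported to public health: Nov 3, 2033 + 6 days = Nov 9, 2033.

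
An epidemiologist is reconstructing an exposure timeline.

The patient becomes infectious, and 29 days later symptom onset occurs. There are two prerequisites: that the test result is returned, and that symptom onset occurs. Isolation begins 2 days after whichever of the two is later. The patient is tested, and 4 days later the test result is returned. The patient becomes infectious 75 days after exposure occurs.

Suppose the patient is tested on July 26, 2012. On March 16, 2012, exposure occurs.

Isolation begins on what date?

August 1, 2012

The patient is tested: Jul 26, 2012.
The test result is returned: Jul 26, 2012 + 4 days = Jul 30, 2012.
Exposure occurs: Mar 16, 2012.
The patient becomes infectious: Mar 16, 2012 + 75 days = May 30, 2012.
Symptom onset occurs: May 30, 2012 + 29 days = Jun 28, 2012.
Both prerequisites met — the test result is returned (Jul 30, 2012), symptom onset occurs (Jun 28, 2012); the later is Jul 30, 2012.
Isolation begins: Jul 30, 2012 + 2 days = Aug 1, 2012.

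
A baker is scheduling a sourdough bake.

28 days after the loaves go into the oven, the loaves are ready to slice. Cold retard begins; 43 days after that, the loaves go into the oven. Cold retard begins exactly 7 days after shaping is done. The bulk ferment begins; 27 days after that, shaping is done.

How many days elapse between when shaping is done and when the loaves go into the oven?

Causal path: shaping is done → cold retard begins → the loaves go into the oven.
Total delay along the path: 7 + 43 = 50 days.

50 days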